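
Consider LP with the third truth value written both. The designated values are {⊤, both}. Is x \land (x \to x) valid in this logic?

No

Countermodel: x=⊥ gives ⊥, which is not designated.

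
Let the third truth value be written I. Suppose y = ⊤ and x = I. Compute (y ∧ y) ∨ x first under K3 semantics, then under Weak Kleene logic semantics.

In K3: y ∧ y = ⊤ ∧ ⊤ = ⊤
(y ∧ y) ∨ x = ⊤ ∨ I = ⊤
In Weak Kleene logic: y ∧ y = ⊤ ∧ ⊤ = ⊤
(y ∧ y) ∨ x = ⊤ ∨ I = I
They differ because K3 and Weak Kleene logic treat I differently under the binary connectives.

⊤; I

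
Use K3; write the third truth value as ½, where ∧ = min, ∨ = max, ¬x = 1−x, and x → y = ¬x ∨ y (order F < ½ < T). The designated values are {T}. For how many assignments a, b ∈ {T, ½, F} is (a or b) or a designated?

Of the 9 assignments, 5 give a value in {T}.

5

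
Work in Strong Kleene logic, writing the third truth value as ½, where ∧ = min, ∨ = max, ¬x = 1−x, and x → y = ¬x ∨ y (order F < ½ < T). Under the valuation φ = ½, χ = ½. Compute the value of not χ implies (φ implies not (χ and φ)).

not χ = not ½ = ½
χ and φ = ½ and ½ = ½
not (χ and φ) = not ½ = ½
φ implies not (χ and φ) = ½ implies ½ = ½  [not ½ or ½]
not χ implies (φ implies not (χ and φ)) = ½ implies ½ = ½

½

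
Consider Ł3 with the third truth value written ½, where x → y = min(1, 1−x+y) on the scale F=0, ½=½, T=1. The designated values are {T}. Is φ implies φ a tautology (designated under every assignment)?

Yes

Every assignment of φ over {T, ½, F} gives a value in {T}.
In particular, with φ=½: φ implies φ = T.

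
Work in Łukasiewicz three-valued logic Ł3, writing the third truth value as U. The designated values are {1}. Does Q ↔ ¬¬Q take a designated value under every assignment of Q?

Yes

Every assignment of Q over {1, U, 0} gives a value in {1}.
In particular, with Q=U: Q ↔ ¬¬Q = 1.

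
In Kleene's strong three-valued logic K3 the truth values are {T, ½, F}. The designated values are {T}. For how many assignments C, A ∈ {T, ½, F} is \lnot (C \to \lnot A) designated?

Designated under: (C=T, A=T).

1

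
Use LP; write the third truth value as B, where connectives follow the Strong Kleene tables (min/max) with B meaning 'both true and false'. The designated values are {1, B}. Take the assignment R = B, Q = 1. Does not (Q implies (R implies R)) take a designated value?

Yes

R implies R = B implies B = B  [not B or B]
Q implies (R implies R) = 1 implies B = B
not (Q implies (R implies R)) = not B = B
B ∈ {1, B}.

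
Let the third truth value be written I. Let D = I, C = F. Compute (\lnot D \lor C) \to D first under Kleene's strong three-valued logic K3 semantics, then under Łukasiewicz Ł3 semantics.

I; T

In Kleene's strong three-valued logic K3: \lnot D = \lnot I = I
\lnot D \lor C = I \lor F = I
(\lnot D \lor C) \to D = I \to I = I  [\lnot I \lor I]
In Łukasiewicz Ł3: \lnot D = \lnot I = I
\lnot D \lor C = I \lor F = I
(\lnot D \lor C) \to D = I \to I = T  [min(1, 1−½+½)]
They differ because Kleene's strong three-valued logic K3 and Łukasiewicz Ł3 treat I differently under implication.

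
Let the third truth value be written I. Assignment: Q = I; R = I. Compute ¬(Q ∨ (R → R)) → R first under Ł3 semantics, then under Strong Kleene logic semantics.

true; I

In Ł3: R → R = I → I = true
Q ∨ (R → R) = I ∨ true = true
¬(Q ∨ (R → R)) = ¬true = false
¬(Q ∨ (R → R)) → R = false → I = true
In Strong Kleene logic: R → R = I → I = I  [¬I ∨ I]
Q ∨ (R → R) = I ∨ I = I
¬(Q ∨ (R → R)) = ¬I = I
¬(Q ∨ (R → R)) → R = I → I = I
They differ because Ł3 and Strong Kleene logic treat I differently under implication.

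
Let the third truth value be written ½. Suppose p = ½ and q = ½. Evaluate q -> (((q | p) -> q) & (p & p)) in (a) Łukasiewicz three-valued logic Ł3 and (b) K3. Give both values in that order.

In Łukasiewicz three-valued logic Ł3: q | p = ½ | ½ = ½
(q | p) -> q = ½ -> ½ = 1  [min(1, 1−½+½)]
p & p = ½ & ½ = ½
((q | p) -> q) & (p & p) = 1 & ½ = ½
q -> (((q | p) -> q) & (p & p)) = ½ -> ½ = 1
In K3: q | p = ½ | ½ = ½
(q | p) -> q = ½ -> ½ = ½  [~½ | ½]
p & p = ½ & ½ = ½
((q | p) -> q) & (p & p) = ½ & ½ = ½
q -> (((q | p) -> q) & (p & p)) = ½ -> ½ = ½
They differ because Łukasiewicz three-valued logic Ł3 and K3 treat ½ differently under implication.

1; ½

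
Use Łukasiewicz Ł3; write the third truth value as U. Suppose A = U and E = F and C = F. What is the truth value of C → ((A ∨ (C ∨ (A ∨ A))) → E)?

T

A ∨ A = U ∨ U = U
C ∨ (A ∨ A) = F ∨ U = U
A ∨ (C ∨ (A ∨ A)) = U ∨ U = U
(A ∨ (C ∨ (A ∨ A))) → E = U → F = U
C → ((A ∨ (C ∨ (A ∨ A))) → E) = F → U = T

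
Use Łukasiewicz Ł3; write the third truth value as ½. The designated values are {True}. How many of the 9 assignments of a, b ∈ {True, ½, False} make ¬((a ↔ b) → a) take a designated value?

Designated under: (a=False, b=False).

1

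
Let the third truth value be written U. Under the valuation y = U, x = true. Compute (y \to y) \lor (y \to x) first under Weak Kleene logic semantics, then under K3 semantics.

In Weak Kleene logic: y \to y = U \to U = U  [any arg is the third value ⇒ result is the third value]
y \to x = U \to true = U
(y \to y) \lor (y \to x) = U \lor U = U
In K3: y \to y = U \to U = U
y \to x = U \to true = true
(y \to y) \lor (y \to x) = U \lor true = true
They differ because Weak Kleene logic and K3 treat U differently under the binary connectives.

U; true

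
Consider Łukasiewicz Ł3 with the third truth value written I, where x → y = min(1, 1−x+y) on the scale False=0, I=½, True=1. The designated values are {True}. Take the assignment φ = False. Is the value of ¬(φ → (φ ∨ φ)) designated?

φ ∨ φ = False ∨ False = False
φ → (φ ∨ φ) = False → False = True
¬(φ → (φ ∨ φ)) = ¬True = False
False ∉ {True}.

No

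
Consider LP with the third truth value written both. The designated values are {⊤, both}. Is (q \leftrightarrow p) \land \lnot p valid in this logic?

Countermodel: q=⊤, p=⊤ gives ⊥, which is not designated.

No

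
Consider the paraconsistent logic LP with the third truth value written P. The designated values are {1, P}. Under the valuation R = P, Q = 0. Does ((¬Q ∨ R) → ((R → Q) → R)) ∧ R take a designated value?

Yes

¬Q = ¬0 = 1
¬Q ∨ R = 1 ∨ P = 1
R → Q = P → 0 = P  [¬P ∨ 0]
(R → Q) → R = P → P = P
(¬Q ∨ R) → ((R → Q) → R) = 1 → P = P
((¬Q ∨ R) → ((R → Q) → R)) ∧ R = P ∧ P = P
P ∈ {1, P}.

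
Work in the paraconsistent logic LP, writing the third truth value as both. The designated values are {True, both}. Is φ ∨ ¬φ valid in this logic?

Yes

Every assignment of φ over {True, both, False} gives a value in {True, both}.
In particular, with φ=both: φ ∨ ¬φ = both.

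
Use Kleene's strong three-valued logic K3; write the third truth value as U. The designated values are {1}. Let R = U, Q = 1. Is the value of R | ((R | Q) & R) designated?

R | Q = U | 1 = 1
(R | Q) & R = 1 & U = U
R | ((R | Q) & R) = U | U = U
U ∉ {1}.

No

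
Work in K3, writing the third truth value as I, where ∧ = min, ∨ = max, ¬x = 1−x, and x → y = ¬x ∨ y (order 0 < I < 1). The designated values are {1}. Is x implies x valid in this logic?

Countermodel: x=I gives I, which is not designated.

No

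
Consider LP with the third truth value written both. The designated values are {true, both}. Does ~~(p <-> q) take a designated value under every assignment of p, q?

Countermodel: p=true, q=false gives false, which is not designated.

No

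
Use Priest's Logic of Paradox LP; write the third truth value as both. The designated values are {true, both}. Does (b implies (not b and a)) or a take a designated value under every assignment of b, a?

No

Countermodel: b=true, a=false gives false, which is not designated.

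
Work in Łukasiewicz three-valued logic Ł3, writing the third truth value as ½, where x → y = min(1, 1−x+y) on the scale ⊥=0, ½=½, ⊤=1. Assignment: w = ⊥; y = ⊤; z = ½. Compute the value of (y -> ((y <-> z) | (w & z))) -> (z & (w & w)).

½

y <-> z = ⊤ <-> ½ = ½  [1 − |1−½|]
w & z = ⊥ & ½ = ⊥
(y <-> z) | (w & z) = ½ | ⊥ = ½
y -> ((y <-> z) | (w & z)) = ⊤ -> ½ = ½
w & w = ⊥ & ⊥ = ⊥
z & (w & w) = ½ & ⊥ = ⊥
(y -> ((y <-> z) | (w & z))) -> (z & (w & w)) = ½ -> ⊥ = ½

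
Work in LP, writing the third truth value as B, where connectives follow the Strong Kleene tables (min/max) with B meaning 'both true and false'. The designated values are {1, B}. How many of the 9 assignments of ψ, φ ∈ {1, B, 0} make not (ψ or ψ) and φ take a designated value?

4

Designated under: (ψ=B, φ=1); (ψ=B, φ=B); (ψ=0, φ=1); (ψ=0, φ=B).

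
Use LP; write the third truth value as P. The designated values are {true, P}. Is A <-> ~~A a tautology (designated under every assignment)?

Every assignment of A over {true, P, false} gives a value in {true, P}.
In particular, with A=P: A <-> ~~A = P.

Yes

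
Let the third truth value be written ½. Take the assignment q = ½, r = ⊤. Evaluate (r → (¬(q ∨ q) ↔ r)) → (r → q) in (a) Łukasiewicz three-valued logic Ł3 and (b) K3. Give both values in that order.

⊤; ½

In Łukasiewicz three-valued logic Ł3: q ∨ q = ½ ∨ ½ = ½
¬(q ∨ q) = ¬½ = ½
¬(q ∨ q) ↔ r = ½ ↔ ⊤ = ½  [1 − |½−1|]
r → (¬(q ∨ q) ↔ r) = ⊤ → ½ = ½
r → q = ⊤ → ½ = ½
(r → (¬(q ∨ q) ↔ r)) → (r → q) = ½ → ½ = ⊤
In K3: q ∨ q = ½ ∨ ½ = ½
¬(q ∨ q) = ¬½ = ½
¬(q ∨ q) ↔ r = ½ ↔ ⊤ = ½
r → (¬(q ∨ q) ↔ r) = ⊤ → ½ = ½
r → q = ⊤ → ½ = ½
(r → (¬(q ∨ q) ↔ r)) → (r → q) = ½ → ½ = ½
They differ because Łukasiewicz three-valued logic Ł3 and K3 treat ½ differently under implication.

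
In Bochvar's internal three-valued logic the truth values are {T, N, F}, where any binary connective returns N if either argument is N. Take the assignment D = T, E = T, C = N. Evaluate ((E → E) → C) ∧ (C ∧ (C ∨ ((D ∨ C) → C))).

N

E → E = T → T = T
(E → E) → C = T → N = N
D ∨ C = T ∨ N = N
(D ∨ C) → C = N → N = N
C ∨ ((D ∨ C) → C) = N ∨ N = N
C ∧ (C ∨ ((D ∨ C) → C)) = N ∧ N = N
((E → E) → C) ∧ (C ∧ (C ∨ ((D ∨ C) → C))) = N ∧ N = N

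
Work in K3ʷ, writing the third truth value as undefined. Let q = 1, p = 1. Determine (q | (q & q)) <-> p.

q & q = 1 & 1 = 1
q | (q & q) = 1 | 1 = 1
(q | (q & q)) <-> p = 1 <-> 1 = 1

1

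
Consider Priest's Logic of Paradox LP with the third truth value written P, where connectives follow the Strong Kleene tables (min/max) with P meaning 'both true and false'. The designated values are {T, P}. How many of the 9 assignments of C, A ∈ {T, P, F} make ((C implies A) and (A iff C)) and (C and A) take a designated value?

Designated under: (C=T, A=T); (C=T, A=P); (C=P, A=T); (C=P, A=P).

4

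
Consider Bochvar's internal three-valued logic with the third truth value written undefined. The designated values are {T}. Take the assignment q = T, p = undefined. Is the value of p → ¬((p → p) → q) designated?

p → p = undefined → undefined = undefined  [any arg is the third value ⇒ result is the third value]
(p → p) → q = undefined → T = undefined
¬((p → p) → q) = ¬undefined = undefined
p → ¬((p → p) → q) = undefined → undefined = undefined
undefined ∉ {T}.

No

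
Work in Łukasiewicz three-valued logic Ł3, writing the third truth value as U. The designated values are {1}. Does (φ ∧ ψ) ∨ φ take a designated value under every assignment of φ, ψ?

Countermodel: φ=U, ψ=1 gives U, which is not designated.

No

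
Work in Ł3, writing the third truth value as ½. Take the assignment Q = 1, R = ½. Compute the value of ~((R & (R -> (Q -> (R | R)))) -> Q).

0

R | R = ½ | ½ = ½
Q -> (R | R) = 1 -> ½ = ½  [min(1, 1−1+½)]
R -> (Q -> (R | R)) = ½ -> ½ = 1
R & (R -> (Q -> (R | R))) = ½ & 1 = ½
(R & (R -> (Q -> (R | R)))) -> Q = ½ -> 1 = 1
~((R & (R -> (Q -> (R | R)))) -> Q) = ~1 = 0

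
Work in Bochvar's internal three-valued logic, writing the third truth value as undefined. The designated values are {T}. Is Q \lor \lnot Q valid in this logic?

Countermodel: Q=undefined gives undefined, which is not designated.

No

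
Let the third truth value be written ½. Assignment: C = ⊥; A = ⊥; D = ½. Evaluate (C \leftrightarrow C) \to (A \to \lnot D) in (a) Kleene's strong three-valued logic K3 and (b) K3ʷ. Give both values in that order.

⊤; ½

In Kleene's strong three-valued logic K3: C \leftrightarrow C = ⊥ \leftrightarrow ⊥ = ⊤
\lnot D = \lnot ½ = ½
A \to \lnot D = ⊥ \to ½ = ⊤  [\lnot ⊥ \lor ½]
(C \leftrightarrow C) \to (A \to \lnot D) = ⊤ \to ⊤ = ⊤
In K3ʷ: C \leftrightarrow C = ⊥ \leftrightarrow ⊥ = ⊤
\lnot D = \lnot ½ = ½
A \to \lnot D = ⊥ \to ½ = ½  [any arg is the third value ⇒ result is the third value]
(C \leftrightarrow C) \to (A \to \lnot D) = ⊤ \to ½ = ½
They differ because Kleene's strong three-valued logic K3 and K3ʷ treat ½ differently under the binary connectives.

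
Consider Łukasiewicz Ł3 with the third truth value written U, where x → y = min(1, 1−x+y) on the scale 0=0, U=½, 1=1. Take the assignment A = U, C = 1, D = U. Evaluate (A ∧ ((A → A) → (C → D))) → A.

1

A → A = U → U = 1
C → D = 1 → U = U
(A → A) → (C → D) = 1 → U = U
A ∧ ((A → A) → (C → D)) = U ∧ U = U
(A ∧ ((A → A) → (C → D))) → A = U → U = 1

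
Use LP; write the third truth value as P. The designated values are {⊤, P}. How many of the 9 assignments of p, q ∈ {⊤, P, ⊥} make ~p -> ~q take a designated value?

8

Of the 9 assignments, 8 give a value in {⊤, P}.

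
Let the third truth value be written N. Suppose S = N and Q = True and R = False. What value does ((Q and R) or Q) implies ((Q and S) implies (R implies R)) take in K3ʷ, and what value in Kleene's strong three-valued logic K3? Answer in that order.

In K3ʷ: Q and R = True and False = False
(Q and R) or Q = False or True = True
Q and S = True and N = N
R implies R = False implies False = True
(Q and S) implies (R implies R) = N implies True = N  [any arg is the third value ⇒ result is the third value]
((Q and R) or Q) implies ((Q and S) implies (R implies R)) = True implies N = N
In Kleene's strong three-valued logic K3: Q and R = True and False = False
(Q and R) or Q = False or True = True
Q and S = True and N = N
R implies R = False implies False = True
(Q and S) implies (R implies R) = N implies True = True  [not N or True]
((Q and R) or Q) implies ((Q and S) implies (R implies R)) = True implies True = True
They differ because K3ʷ and Kleene's strong three-valued logic K3 treat N differently under the binary connectives.

N; True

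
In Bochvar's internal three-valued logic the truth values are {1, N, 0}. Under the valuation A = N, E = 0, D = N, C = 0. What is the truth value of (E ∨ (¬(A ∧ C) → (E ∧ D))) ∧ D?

A ∧ C = N ∧ 0 = N
¬(A ∧ C) = ¬N = N
E ∧ D = 0 ∧ N = N
¬(A ∧ C) → (E ∧ D) = N → N = N  [any arg is the third value ⇒ result is the third value]
E ∨ (¬(A ∧ C) → (E ∧ D)) = 0 ∨ N = N
(E ∨ (¬(A ∧ C) → (E ∧ D))) ∧ D = N ∧ N = N

N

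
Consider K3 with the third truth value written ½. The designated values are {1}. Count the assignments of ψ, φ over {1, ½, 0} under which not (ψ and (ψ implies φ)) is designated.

Designated under: (ψ=1, φ=0); (ψ=0, φ=1); (ψ=0, φ=½); (ψ=0, φ=0).

4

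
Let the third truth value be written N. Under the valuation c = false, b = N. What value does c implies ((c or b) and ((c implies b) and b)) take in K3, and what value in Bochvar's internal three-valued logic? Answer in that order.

In K3: c or b = false or N = N
c implies b = false implies N = true
(c implies b) and b = true and N = N
(c or b) and ((c implies b) and b) = N and N = N
c implies ((c or b) and ((c implies b) and b)) = false implies N = true
In Bochvar's internal three-valued logic: c or b = false or N = N
c implies b = false implies N = N  [any arg is the third value ⇒ result is the third value]
(c implies b) and b = N and N = N
(c or b) and ((c implies b) and b) = N and N = N
c implies ((c or b) and ((c implies b) and b)) = false implies N = N
They differ because K3 and Bochvar's internal three-valued logic treat N differently under the binary connectives.

true; N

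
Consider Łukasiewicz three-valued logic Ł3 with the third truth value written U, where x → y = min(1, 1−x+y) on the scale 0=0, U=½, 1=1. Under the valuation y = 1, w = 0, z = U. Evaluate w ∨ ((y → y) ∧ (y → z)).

U

y → y = 1 → 1 = 1
y → z = 1 → U = U  [min(1, 1−1+½)]
(y → y) ∧ (y → z) = 1 ∧ U = U
w ∨ ((y → y) ∧ (y → z)) = 0 ∨ U = U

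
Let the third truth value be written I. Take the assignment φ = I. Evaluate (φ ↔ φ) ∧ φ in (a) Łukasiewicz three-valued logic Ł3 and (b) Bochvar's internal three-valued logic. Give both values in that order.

In Łukasiewicz three-valued logic Ł3: φ ↔ φ = I ↔ I = T  [1 − |½−½|]
(φ ↔ φ) ∧ φ = T ∧ I = I
In Bochvar's internal three-valued logic: φ ↔ φ = I ↔ I = I
(φ ↔ φ) ∧ φ = I ∧ I = I

I; I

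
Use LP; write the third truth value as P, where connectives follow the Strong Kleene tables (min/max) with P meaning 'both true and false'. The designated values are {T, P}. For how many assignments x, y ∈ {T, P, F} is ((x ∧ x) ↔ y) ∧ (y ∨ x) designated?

6

Of the 9 assignments, 6 give a value in {T, P}.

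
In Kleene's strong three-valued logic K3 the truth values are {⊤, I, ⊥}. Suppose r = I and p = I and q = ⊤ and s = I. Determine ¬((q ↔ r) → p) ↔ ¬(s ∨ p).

q ↔ r = ⊤ ↔ I = I
(q ↔ r) → p = I → I = I  [¬I ∨ I]
¬((q ↔ r) → p) = ¬I = I
s ∨ p = I ∨ I = I
¬(s ∨ p) = ¬I = I
¬((q ↔ r) → p) ↔ ¬(s ∨ p) = I ↔ I = I

I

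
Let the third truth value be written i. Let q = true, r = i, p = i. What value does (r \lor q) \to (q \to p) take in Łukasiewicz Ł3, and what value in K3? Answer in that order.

In Łukasiewicz Ł3: r \lor q = i \lor true = true
q \to p = true \to i = i  [min(1, 1−1+½)]
(r \lor q) \to (q \to p) = true \to i = i
In K3: r \lor q = i \lor true = true
q \to p = true \to i = i  [\lnot true \lor i]
(r \lor q) \to (q \to p) = true \to i = i

i; i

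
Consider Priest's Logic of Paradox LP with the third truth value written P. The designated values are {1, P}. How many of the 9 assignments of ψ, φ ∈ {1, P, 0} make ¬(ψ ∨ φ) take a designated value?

4

Designated under: (ψ=P, φ=P); (ψ=P, φ=0); (ψ=0, φ=P); (ψ=0, φ=0).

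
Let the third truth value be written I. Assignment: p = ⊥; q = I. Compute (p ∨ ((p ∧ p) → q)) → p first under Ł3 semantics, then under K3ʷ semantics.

In Ł3: p ∧ p = ⊥ ∧ ⊥ = ⊥
(p ∧ p) → q = ⊥ → I = ⊤
p ∨ ((p ∧ p) → q) = ⊥ ∨ ⊤ = ⊤
(p ∨ ((p ∧ p) → q)) → p = ⊤ → ⊥ = ⊥
In K3ʷ: p ∧ p = ⊥ ∧ ⊥ = ⊥
(p ∧ p) → q = ⊥ → I = I  [any arg is the third value ⇒ result is the third value]
p ∨ ((p ∧ p) → q) = ⊥ ∨ I = I
(p ∨ ((p ∧ p) → q)) → p = I → ⊥ = I
They differ because Ł3 and K3ʷ treat I differently under the binary connectives.

⊥; I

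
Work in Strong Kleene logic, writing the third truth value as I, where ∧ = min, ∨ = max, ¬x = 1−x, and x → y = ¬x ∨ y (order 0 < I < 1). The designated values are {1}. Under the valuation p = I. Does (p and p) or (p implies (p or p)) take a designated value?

No

p and p = I and I = I
p or p = I or I = I
p implies (p or p) = I implies I = I  [not I or I]
(p and p) or (p implies (p or p)) = I or I = I
I ∉ {1}.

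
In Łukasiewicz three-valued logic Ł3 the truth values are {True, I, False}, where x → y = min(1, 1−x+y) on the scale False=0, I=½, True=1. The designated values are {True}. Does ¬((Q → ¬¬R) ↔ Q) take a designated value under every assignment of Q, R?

Countermodel: Q=True, R=True gives False, which is not designated.

No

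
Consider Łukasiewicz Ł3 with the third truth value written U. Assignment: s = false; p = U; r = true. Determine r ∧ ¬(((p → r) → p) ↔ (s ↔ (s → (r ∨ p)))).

U

p → r = U → true = true  [min(1, 1−½+1)]
(p → r) → p = true → U = U
r ∨ p = true ∨ U = true
s → (r ∨ p) = false → true = true
s ↔ (s → (r ∨ p)) = false ↔ true = false
((p → r) → p) ↔ (s ↔ (s → (r ∨ p))) = U ↔ false = U
¬(((p → r) → p) ↔ (s ↔ (s → (r ∨ p)))) = ¬U = U
r ∧ ¬(((p → r) → p) ↔ (s ↔ (s → (r ∨ p)))) = true ∧ U = U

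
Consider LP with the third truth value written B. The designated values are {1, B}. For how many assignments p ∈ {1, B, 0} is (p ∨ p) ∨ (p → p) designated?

3

p=1: 1 ✓
p=B: B ✓
p=0: 1 ✓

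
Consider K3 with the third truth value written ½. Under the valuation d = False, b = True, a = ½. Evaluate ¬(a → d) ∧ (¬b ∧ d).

False

a → d = ½ → False = ½  [¬½ ∨ False]
¬(a → d) = ¬½ = ½
¬b = ¬True = False
¬b ∧ d = False ∧ False = False
¬(a → d) ∧ (¬b ∧ d) = ½ ∧ False = False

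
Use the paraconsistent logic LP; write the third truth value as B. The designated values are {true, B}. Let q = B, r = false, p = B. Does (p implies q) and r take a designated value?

No

p implies q = B implies B = B  [not B or B]
(p implies q) and r = B and false = false
false ∉ {true, B}.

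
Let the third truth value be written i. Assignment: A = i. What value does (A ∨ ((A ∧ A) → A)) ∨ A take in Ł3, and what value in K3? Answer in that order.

True; i

In Ł3: A ∧ A = i ∧ i = i
(A ∧ A) → A = i → i = True
A ∨ ((A ∧ A) → A) = i ∨ True = True
(A ∨ ((A ∧ A) → A)) ∨ A = True ∨ i = True
In K3: A ∧ A = i ∧ i = i
(A ∧ A) → A = i → i = i  [¬i ∨ i]
A ∨ ((A ∧ A) → A) = i ∨ i = i
(A ∨ ((A ∧ A) → A)) ∨ A = i ∨ i = i
They differ because Ł3 and K3 treat i differently under implication.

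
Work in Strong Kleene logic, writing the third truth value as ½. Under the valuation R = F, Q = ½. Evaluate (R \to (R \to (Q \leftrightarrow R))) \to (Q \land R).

Q \leftrightarrow R = ½ \leftrightarrow F = ½
R \to (Q \leftrightarrow R) = F \to ½ = T  [\lnot F \lor ½]
R \to (R \to (Q \leftrightarrow R)) = F \to T = T
Q \land R = ½ \land F = F
(R \to (R \to (Q \leftrightarrow R))) \to (Q \land R) = T \to F = F

F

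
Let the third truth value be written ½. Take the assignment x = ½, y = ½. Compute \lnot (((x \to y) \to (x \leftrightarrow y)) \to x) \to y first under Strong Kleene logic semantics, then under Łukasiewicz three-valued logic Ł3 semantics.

½; ⊤

In Strong Kleene logic: x \to y = ½ \to ½ = ½  [\lnot ½ \lor ½]
x \leftrightarrow y = ½ \leftrightarrow ½ = ½
(x \to y) \to (x \leftrightarrow y) = ½ \to ½ = ½
((x \to y) \to (x \leftrightarrow y)) \to x = ½ \to ½ = ½
\lnot (((x \to y) \to (x \leftrightarrow y)) \to x) = \lnot ½ = ½
\lnot (((x \to y) \to (x \leftrightarrow y)) \to x) \to y = ½ \to ½ = ½
In Łukasiewicz three-valued logic Ł3: x \to y = ½ \to ½ = ⊤  [min(1, 1−½+½)]
x \leftrightarrow y = ½ \leftrightarrow ½ = ⊤
(x \to y) \to (x \leftrightarrow y) = ⊤ \to ⊤ = ⊤
((x \to y) \to (x \leftrightarrow y)) \to x = ⊤ \to ½ = ½
\lnot (((x \to y) \to (x \leftrightarrow y)) \to x) = \lnot ½ = ½
\lnot (((x \to y) \to (x \leftrightarrow y)) \to x) \to y = ½ \to ½ = ⊤
They differ because Strong Kleene logic and Łukasiewicz three-valued logic Ł3 treat ½ differently under implication.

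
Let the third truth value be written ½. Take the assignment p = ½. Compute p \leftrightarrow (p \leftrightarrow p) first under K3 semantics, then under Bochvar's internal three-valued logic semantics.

In K3: p \leftrightarrow p = ½ \leftrightarrow ½ = ½
p \leftrightarrow (p \leftrightarrow p) = ½ \leftrightarrow ½ = ½
In Bochvar's internal three-valued logic: p \leftrightarrow p = ½ \leftrightarrow ½ = ½
p \leftrightarrow (p \leftrightarrow p) = ½ \leftrightarrow ½ = ½

½; ½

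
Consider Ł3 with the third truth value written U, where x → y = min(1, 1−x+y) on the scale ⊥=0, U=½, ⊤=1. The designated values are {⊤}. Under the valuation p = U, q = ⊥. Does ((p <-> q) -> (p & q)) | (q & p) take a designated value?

p <-> q = U <-> ⊥ = U  [1 − |½−0|]
p & q = U & ⊥ = ⊥
(p <-> q) -> (p & q) = U -> ⊥ = U
q & p = ⊥ & U = ⊥
((p <-> q) -> (p & q)) | (q & p) = U | ⊥ = U
U ∉ {⊤}.

No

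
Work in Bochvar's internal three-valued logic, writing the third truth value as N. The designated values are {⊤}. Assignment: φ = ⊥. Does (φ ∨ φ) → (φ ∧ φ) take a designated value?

φ ∨ φ = ⊥ ∨ ⊥ = ⊥
φ ∧ φ = ⊥ ∧ ⊥ = ⊥
(φ ∨ φ) → (φ ∧ φ) = ⊥ → ⊥ = ⊤
⊤ ∈ {⊤}.

Yes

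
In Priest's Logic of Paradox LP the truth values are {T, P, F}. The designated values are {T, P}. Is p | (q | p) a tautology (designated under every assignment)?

Countermodel: p=F, q=F gives F, which is not designated.

No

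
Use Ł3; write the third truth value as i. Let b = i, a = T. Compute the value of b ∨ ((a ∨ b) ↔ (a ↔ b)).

i

a ∨ b = T ∨ i = T
a ↔ b = T ↔ i = i
(a ∨ b) ↔ (a ↔ b) = T ↔ i = i
b ∨ ((a ∨ b) ↔ (a ↔ b)) = i ∨ i = i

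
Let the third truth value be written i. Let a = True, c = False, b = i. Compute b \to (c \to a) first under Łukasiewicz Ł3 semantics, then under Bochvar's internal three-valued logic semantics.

True; i

In Łukasiewicz Ł3: c \to a = False \to True = True
b \to (c \to a) = i \to True = True
In Bochvar's internal three-valued logic: c \to a = False \to True = True
b \to (c \to a) = i \to True = i
They differ because Łukasiewicz Ł3 and Bochvar's internal three-valued logic treat i differently under the binary connectives.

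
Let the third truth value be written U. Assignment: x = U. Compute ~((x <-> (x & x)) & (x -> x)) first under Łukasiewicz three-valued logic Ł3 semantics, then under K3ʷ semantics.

In Łukasiewicz three-valued logic Ł3: x & x = U & U = U
x <-> (x & x) = U <-> U = ⊤
x -> x = U -> U = ⊤
(x <-> (x & x)) & (x -> x) = ⊤ & ⊤ = ⊤
~((x <-> (x & x)) & (x -> x)) = ~⊤ = ⊥
In K3ʷ: x & x = U & U = U
x <-> (x & x) = U <-> U = U
x -> x = U -> U = U
(x <-> (x & x)) & (x -> x) = U & U = U
~((x <-> (x & x)) & (x -> x)) = ~U = U
They differ because Łukasiewicz three-valued logic Ł3 and K3ʷ treat U differently under the binary connectives.

⊥; U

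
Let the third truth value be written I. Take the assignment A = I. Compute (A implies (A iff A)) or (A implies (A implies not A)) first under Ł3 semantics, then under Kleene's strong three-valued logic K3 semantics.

True; I

In Ł3: A iff A = I iff I = True
A implies (A iff A) = I implies True = True
not A = not I = I
A implies not A = I implies I = True
A implies (A implies not A) = I implies True = True
(A implies (A iff A)) or (A implies (A implies not A)) = True or True = True
In Kleene's strong three-valued logic K3: A iff A = I iff I = I
A implies (A iff A) = I implies I = I  [not I or I]
not A = not I = I
A implies not A = I implies I = I
A implies (A implies not A) = I implies I = I
(A implies (A iff A)) or (A implies (A implies not A)) = I or I = I
They differ because Ł3 and Kleene's strong three-valued logic K3 treat I differently under implication.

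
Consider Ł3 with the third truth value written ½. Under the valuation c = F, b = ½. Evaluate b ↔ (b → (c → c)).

c → c = F → F = T
b → (c → c) = ½ → T = T
b ↔ (b → (c → c)) = ½ ↔ T = ½

½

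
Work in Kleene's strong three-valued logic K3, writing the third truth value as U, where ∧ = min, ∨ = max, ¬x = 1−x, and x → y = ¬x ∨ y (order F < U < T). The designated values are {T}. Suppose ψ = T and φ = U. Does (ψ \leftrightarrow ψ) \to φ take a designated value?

No

ψ \leftrightarrow ψ = T \leftrightarrow T = T
(ψ \leftrightarrow ψ) \to φ = T \to U = U  [\lnot T \lor U]
U ∉ {T}.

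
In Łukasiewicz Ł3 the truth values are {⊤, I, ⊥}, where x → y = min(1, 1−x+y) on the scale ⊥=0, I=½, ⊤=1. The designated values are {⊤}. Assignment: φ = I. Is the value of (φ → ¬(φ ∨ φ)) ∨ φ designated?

Yes

φ ∨ φ = I ∨ I = I
¬(φ ∨ φ) = ¬I = I
φ → ¬(φ ∨ φ) = I → I = ⊤  [min(1, 1−½+½)]
(φ → ¬(φ ∨ φ)) ∨ φ = ⊤ ∨ I = ⊤
⊤ ∈ {⊤}.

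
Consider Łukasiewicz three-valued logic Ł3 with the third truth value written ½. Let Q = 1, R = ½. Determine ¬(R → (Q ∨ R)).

Q ∨ R = 1 ∨ ½ = 1
R → (Q ∨ R) = ½ → 1 = 1  [min(1, 1−½+1)]
¬(R → (Q ∨ R)) = ¬1 = 0

0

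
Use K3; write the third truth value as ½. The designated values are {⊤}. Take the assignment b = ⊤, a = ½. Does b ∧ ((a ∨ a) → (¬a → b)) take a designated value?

a ∨ a = ½ ∨ ½ = ½
¬a = ¬½ = ½
¬a → b = ½ → ⊤ = ⊤  [¬½ ∨ ⊤]
(a ∨ a) → (¬a → b) = ½ → ⊤ = ⊤
b ∧ ((a ∨ a) → (¬a → b)) = ⊤ ∧ ⊤ = ⊤
⊤ ∈ {⊤}.

Yes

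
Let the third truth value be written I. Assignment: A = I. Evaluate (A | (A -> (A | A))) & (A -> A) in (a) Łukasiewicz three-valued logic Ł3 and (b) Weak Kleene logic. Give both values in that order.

⊤; I

In Łukasiewicz three-valued logic Ł3: A | A = I | I = I
A -> (A | A) = I -> I = ⊤  [min(1, 1−½+½)]
A | (A -> (A | A)) = I | ⊤ = ⊤
A -> A = I -> I = ⊤
(A | (A -> (A | A))) & (A -> A) = ⊤ & ⊤ = ⊤
In Weak Kleene logic: A | A = I | I = I
A -> (A | A) = I -> I = I  [any arg is the third value ⇒ result is the third value]
A | (A -> (A | A)) = I | I = I
A -> A = I -> I = I
(A | (A -> (A | A))) & (A -> A) = I & I = I
They differ because Łukasiewicz three-valued logic Ł3 and Weak Kleene logic treat I differently under the binary connectives.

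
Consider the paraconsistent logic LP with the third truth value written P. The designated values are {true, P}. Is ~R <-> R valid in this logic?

Countermodel: R=true gives false, which is not designated.

No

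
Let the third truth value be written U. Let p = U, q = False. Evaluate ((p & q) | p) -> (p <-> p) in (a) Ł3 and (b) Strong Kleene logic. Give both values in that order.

True; U

In Ł3: p & q = U & False = False
(p & q) | p = False | U = U
p <-> p = U <-> U = True
((p & q) | p) -> (p <-> p) = U -> True = True
In Strong Kleene logic: p & q = U & False = False
(p & q) | p = False | U = U
p <-> p = U <-> U = U
((p & q) | p) -> (p <-> p) = U -> U = U
They differ because Ł3 and Strong Kleene logic treat U differently under implication.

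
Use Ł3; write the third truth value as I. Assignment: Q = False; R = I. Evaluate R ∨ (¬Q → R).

¬Q = ¬False = True
¬Q → R = True → I = I  [min(1, 1−1+½)]
R ∨ (¬Q → R) = I ∨ I = I

I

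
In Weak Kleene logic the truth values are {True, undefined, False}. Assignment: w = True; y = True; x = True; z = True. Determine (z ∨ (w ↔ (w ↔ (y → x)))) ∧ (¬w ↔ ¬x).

True

y → x = True → True = True
w ↔ (y → x) = True ↔ True = True
w ↔ (w ↔ (y → x)) = True ↔ True = True
z ∨ (w ↔ (w ↔ (y → x))) = True ∨ True = True
¬w = ¬True = False
¬x = ¬True = False
¬w ↔ ¬x = False ↔ False = True
(z ∨ (w ↔ (w ↔ (y → x)))) ∧ (¬w ↔ ¬x) = True ∧ True = True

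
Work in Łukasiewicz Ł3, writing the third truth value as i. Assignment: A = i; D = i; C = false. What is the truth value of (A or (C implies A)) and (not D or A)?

i

C implies A = false implies i = true  [min(1, 1−0+½)]
A or (C implies A) = i or true = true
not D = not i = i
not D or A = i or i = i
(A or (C implies A)) and (not D or A) = true and i = i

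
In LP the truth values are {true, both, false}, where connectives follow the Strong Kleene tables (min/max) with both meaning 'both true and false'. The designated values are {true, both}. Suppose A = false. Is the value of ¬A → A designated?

¬A = ¬false = true
¬A → A = true → false = false
false ∉ {true, both}.

No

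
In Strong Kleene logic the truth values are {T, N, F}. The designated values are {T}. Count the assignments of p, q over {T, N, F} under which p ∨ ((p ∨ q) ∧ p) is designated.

3

Designated under: (p=T, q=T); (p=T, q=N); (p=T, q=F).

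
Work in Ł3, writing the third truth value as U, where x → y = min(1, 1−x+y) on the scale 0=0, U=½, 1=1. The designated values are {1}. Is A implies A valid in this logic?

Yes

Every assignment of A over {1, U, 0} gives a value in {1}.
In particular, with A=U: A implies A = 1.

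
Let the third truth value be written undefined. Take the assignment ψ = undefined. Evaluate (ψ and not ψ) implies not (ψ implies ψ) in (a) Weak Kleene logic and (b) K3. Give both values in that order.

undefined; undefined

In Weak Kleene logic: not ψ = not undefined = undefined
ψ and not ψ = undefined and undefined = undefined
ψ implies ψ = undefined implies undefined = undefined
not (ψ implies ψ) = not undefined = undefined
(ψ and not ψ) implies not (ψ implies ψ) = undefined implies undefined = undefined
In K3: not ψ = not undefined = undefined
ψ and not ψ = undefined and undefined = undefined
ψ implies ψ = undefined implies undefined = undefined  [not undefined or undefined]
not (ψ implies ψ) = not undefined = undefined
(ψ and not ψ) implies not (ψ implies ψ) = undefined implies undefined = undefined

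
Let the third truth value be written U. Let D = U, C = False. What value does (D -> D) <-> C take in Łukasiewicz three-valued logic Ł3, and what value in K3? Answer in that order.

False; U

In Łukasiewicz three-valued logic Ł3: D -> D = U -> U = True
(D -> D) <-> C = True <-> False = False
In K3: D -> D = U -> U = U
(D -> D) <-> C = U <-> False = U
They differ because Łukasiewicz three-valued logic Ł3 and K3 treat U differently under implication.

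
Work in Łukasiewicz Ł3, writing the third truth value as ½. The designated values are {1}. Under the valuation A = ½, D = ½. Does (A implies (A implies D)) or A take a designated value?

A implies D = ½ implies ½ = 1  [min(1, 1−½+½)]
A implies (A implies D) = ½ implies 1 = 1
(A implies (A implies D)) or A = 1 or ½ = 1
1 ∈ {1}.

Yes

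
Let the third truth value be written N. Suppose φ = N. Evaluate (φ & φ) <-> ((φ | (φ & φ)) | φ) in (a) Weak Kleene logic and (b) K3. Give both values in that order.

In Weak Kleene logic: φ & φ = N & N = N
φ & φ = N & N = N
φ | (φ & φ) = N | N = N
(φ | (φ & φ)) | φ = N | N = N
(φ & φ) <-> ((φ | (φ & φ)) | φ) = N <-> N = N
In K3: φ & φ = N & N = N
φ & φ = N & N = N
φ | (φ & φ) = N | N = N
(φ | (φ & φ)) | φ = N | N = N
(φ & φ) <-> ((φ | (φ & φ)) | φ) = N <-> N = N

N; N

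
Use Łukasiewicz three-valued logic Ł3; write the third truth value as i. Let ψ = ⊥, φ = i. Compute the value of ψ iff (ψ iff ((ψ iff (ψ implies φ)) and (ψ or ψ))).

ψ implies φ = ⊥ implies i = ⊤  [min(1, 1−0+½)]
ψ iff (ψ implies φ) = ⊥ iff ⊤ = ⊥
ψ or ψ = ⊥ or ⊥ = ⊥
(ψ iff (ψ implies φ)) and (ψ or ψ) = ⊥ and ⊥ = ⊥
ψ iff ((ψ iff (ψ implies φ)) and (ψ or ψ)) = ⊥ iff ⊥ = ⊤
ψ iff (ψ iff ((ψ iff (ψ implies φ)) and (ψ or ψ))) = ⊥ iff ⊤ = ⊥

⊥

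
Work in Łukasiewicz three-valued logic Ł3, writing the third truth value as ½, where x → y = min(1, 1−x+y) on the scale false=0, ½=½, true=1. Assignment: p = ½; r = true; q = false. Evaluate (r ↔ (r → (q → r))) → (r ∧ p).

½

q → r = false → true = true
r → (q → r) = true → true = true
r ↔ (r → (q → r)) = true ↔ true = true
r ∧ p = true ∧ ½ = ½
(r ↔ (r → (q → r))) → (r ∧ p) = true → ½ = ½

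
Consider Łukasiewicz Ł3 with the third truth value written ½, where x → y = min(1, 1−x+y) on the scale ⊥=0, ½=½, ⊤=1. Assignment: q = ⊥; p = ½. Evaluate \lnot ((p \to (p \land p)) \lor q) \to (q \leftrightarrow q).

⊤

p \land p = ½ \land ½ = ½
p \to (p \land p) = ½ \to ½ = ⊤  [min(1, 1−½+½)]
(p \to (p \land p)) \lor q = ⊤ \lor ⊥ = ⊤
\lnot ((p \to (p \land p)) \lor q) = \lnot ⊤ = ⊥
q \leftrightarrow q = ⊥ \leftrightarrow ⊥ = ⊤
\lnot ((p \to (p \land p)) \lor q) \to (q \leftrightarrow q) = ⊥ \to ⊤ = ⊤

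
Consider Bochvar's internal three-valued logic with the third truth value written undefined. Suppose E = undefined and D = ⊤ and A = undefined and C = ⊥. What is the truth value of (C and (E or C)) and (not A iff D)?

undefined

E or C = undefined or ⊥ = undefined
C and (E or C) = ⊥ and undefined = undefined
not A = not undefined = undefined
not A iff D = undefined iff ⊤ = undefined
(C and (E or C)) and (not A iff D) = undefined and undefined = undefined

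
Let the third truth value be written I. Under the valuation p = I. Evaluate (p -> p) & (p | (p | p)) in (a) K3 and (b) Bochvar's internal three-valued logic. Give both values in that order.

I; I

In K3: p -> p = I -> I = I  [~I | I]
p | p = I | I = I
p | (p | p) = I | I = I
(p -> p) & (p | (p | p)) = I & I = I
In Bochvar's internal three-valued logic: p -> p = I -> I = I  [any arg is the third value ⇒ result is the third value]
p | p = I | I = I
p | (p | p) = I | I = I
(p -> p) & (p | (p | p)) = I & I = I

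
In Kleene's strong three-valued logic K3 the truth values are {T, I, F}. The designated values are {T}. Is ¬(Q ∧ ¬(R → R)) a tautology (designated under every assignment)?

No

Countermodel: Q=T, R=I gives I, which is not designated.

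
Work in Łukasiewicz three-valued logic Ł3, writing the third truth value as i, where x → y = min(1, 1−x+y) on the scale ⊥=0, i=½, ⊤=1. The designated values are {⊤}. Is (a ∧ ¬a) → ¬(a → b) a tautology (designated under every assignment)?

No

Countermodel: a=i, b=⊤ gives i, which is not designated.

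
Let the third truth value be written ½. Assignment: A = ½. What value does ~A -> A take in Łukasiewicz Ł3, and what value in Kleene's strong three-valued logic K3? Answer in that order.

In Łukasiewicz Ł3: ~A = ~½ = ½
~A -> A = ½ -> ½ = ⊤  [min(1, 1−½+½)]
In Kleene's strong three-valued logic K3: ~A = ~½ = ½
~A -> A = ½ -> ½ = ½  [~½ | ½]
They differ because Łukasiewicz Ł3 and Kleene's strong three-valued logic K3 treat ½ differently under implication.

⊤; ½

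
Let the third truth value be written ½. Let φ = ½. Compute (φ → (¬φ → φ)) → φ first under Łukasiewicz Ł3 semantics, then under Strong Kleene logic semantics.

½; ½

In Łukasiewicz Ł3: ¬φ = ¬½ = ½
¬φ → φ = ½ → ½ = T  [min(1, 1−½+½)]
φ → (¬φ → φ) = ½ → T = T
(φ → (¬φ → φ)) → φ = T → ½ = ½
In Strong Kleene logic: ¬φ = ¬½ = ½
¬φ → φ = ½ → ½ = ½  [¬½ ∨ ½]
φ → (¬φ → φ) = ½ → ½ = ½
(φ → (¬φ → φ)) → φ = ½ → ½ = ½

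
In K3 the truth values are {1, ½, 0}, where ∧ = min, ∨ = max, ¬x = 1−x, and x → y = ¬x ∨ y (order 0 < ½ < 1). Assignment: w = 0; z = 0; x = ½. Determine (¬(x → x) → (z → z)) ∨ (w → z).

x → x = ½ → ½ = ½
¬(x → x) = ¬½ = ½
z → z = 0 → 0 = 1
¬(x → x) → (z → z) = ½ → 1 = 1
w → z = 0 → 0 = 1
(¬(x → x) → (z → z)) ∨ (w → z) = 1 ∨ 1 = 1

1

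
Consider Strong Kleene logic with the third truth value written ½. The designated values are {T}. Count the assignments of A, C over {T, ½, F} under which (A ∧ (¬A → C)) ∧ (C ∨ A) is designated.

Designated under: (A=T, C=T); (A=T, C=½); (A=T, C=F).

3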